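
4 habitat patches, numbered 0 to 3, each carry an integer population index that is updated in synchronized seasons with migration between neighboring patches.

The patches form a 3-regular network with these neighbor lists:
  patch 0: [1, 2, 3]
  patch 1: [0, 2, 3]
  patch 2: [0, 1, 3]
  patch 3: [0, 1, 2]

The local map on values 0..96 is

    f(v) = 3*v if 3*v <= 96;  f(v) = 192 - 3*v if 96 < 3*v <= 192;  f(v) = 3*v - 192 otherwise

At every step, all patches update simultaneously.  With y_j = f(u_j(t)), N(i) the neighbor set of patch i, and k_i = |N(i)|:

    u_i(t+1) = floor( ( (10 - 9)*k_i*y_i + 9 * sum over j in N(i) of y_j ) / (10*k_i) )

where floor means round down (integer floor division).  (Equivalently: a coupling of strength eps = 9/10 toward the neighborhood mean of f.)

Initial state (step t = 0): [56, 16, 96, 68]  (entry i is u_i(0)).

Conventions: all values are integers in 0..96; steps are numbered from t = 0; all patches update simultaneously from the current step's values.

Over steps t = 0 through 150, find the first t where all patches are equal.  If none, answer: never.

Answer: 8
Key observation: Synchronization is absorbing here: once all patches are equal they stay equal, and step 8 is the first all-equal step.

Derivation:
t=0: [56, 16, 96, 68]  (not all equal)
t=1: [49, 44, 34, 51]  (not all equal)
t=2: [61, 58, 52, 62]  (not all equal)
t=3: [18, 17, 13, 19]  (not all equal)
t=4: [49, 50, 52, 48]  (not all equal)
t=5: [42, 42, 44, 41]  (not all equal)
t=6: [65, 65, 66, 64]  (not all equal)
t=7: [3, 3, 2, 3]  (not all equal)
t=8: [8, 8, 8, 8]  (all equal)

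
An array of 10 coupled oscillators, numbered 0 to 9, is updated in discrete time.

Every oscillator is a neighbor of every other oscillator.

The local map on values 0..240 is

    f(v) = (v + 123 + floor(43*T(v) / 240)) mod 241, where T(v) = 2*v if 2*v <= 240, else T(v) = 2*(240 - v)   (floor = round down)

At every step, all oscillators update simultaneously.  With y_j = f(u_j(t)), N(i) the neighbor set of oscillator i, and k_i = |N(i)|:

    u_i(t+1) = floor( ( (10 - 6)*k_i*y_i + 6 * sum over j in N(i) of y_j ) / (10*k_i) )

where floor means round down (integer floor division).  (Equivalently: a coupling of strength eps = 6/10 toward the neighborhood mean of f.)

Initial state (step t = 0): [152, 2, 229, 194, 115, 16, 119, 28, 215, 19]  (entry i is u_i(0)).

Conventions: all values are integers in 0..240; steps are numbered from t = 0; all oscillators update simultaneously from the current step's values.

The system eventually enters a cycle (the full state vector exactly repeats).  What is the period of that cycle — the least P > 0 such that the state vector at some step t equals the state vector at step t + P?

Answer: 5
Key observation: The state at step 7, [30, 30, 30, 30, 30, 30, 30, 30, 30, 30], reappears at step 12 — and no state repeats earlier — so the cycle the system enters has period 5.

Derivation:
t=0: [152, 2, 229, 194, 115, 16, 119, 28, 215, 19]
t=1: [90, 110, 107, 99, 81, 117, 83, 122, 104, 118]
t=2: [47, 56, 55, 51, 124, 59, 124, 61, 54, 60]
t=3: [173, 178, 177, 175, 127, 179, 127, 180, 177, 179]
t=4: [76, 77, 76, 76, 66, 77, 66, 77, 76, 77]
t=5: [224, 224, 224, 224, 219, 224, 219, 224, 224, 224]
t=6: [110, 110, 110, 110, 109, 110, 109, 110, 110, 110]
t=7: [30, 30, 30, 30, 30, 30, 30, 30, 30, 30]
t=8: [163, 163, 163, 163, 163, 163, 163, 163, 163, 163]
t=9: [72, 72, 72, 72, 72, 72, 72, 72, 72, 72]
t=10: [220, 220, 220, 220, 220, 220, 220, 220, 220, 220]
t=11: [109, 109, 109, 109, 109, 109, 109, 109, 109, 109]
t=12: [30, 30, 30, 30, 30, 30, 30, 30, 30, 30]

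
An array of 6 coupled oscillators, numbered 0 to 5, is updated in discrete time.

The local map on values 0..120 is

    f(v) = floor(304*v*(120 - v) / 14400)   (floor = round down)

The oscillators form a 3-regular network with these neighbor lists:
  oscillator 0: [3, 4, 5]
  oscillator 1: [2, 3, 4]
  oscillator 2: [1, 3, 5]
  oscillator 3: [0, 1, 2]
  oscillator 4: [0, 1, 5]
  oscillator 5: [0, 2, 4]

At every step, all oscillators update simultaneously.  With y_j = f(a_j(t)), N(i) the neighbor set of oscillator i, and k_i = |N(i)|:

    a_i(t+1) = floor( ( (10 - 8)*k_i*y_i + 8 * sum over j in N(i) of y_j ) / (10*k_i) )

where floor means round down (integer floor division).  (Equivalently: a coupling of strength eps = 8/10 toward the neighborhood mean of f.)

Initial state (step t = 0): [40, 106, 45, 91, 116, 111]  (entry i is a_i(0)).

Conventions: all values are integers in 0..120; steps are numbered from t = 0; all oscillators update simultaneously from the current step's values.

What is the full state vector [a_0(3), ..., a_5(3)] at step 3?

Answer: [74, 74, 74, 73, 74, 74]

Derivation:
t=0: [40, 106, 45, 91, 116, 111]
t=1: [36, 42, 42, 56, 33, 43]
t=2: [67, 68, 70, 68, 65, 65]
t=3: [74, 74, 74, 73, 74, 74]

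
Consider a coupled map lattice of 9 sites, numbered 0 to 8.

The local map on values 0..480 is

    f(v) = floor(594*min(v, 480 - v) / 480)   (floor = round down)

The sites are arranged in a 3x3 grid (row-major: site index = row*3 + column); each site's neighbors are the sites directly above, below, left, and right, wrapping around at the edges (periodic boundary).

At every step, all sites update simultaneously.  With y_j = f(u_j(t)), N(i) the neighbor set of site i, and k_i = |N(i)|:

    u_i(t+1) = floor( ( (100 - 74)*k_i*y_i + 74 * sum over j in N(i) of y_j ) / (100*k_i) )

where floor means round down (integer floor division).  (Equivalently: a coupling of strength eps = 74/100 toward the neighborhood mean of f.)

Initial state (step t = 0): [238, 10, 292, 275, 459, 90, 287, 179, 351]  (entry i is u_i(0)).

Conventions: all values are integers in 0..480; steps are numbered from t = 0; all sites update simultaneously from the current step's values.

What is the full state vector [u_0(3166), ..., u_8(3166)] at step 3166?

Answer: [294, 294, 294, 294, 294, 294, 294, 294, 294]
Key observation: The state at step 14, [294, 294, 294, 294, 294, 294, 294, 294, 294], reappears at step 18: the system is in a cycle of period 4 from step 14 on.  Therefore the state at step 3166 equals the state at step 14 + ((3166 - 14) mod 4) = 14, which is [294, 294, 294, 294, 294, 294, 294, 294, 294].

Derivation:
t=0: [238, 10, 292, 275, 459, 90, 287, 179, 351]
t=1: [212, 145, 166, 189, 116, 152, 233, 137, 189]
t=2: [235, 190, 212, 223, 179, 199, 240, 199, 217]
t=3: [273, 249, 260, 266, 242, 253, 276, 252, 264]
t=4: [265, 278, 272, 268, 281, 275, 263, 276, 270]
t=5: [260, 253, 256, 259, 251, 255, 261, 254, 257]
t=6: [274, 278, 276, 275, 278, 277, 273, 277, 275]
t=7: [252, 250, 251, 252, 250, 251, 253, 251, 252]
t=8: [282, 283, 282, 282, 283, 282, 281, 282, 282]
t=9: [244, 244, 244, 244, 244, 244, 245, 244, 245]
t=10: [291, 292, 291, 291, 292, 291, 291, 291, 291]
t=11: [232, 232, 232, 232, 232, 232, 233, 232, 233]
t=12: [287, 287, 287, 287, 287, 287, 287, 287, 287]
t=13: [238, 238, 238, 238, 238, 238, 238, 238, 238]
t=14: [294, 294, 294, 294, 294, 294, 294, 294, 294]
t=15: [230, 230, 230, 230, 230, 230, 230, 230, 230]
t=16: [284, 284, 284, 284, 284, 284, 284, 284, 284]
t=17: [242, 242, 242, 242, 242, 242, 242, 242, 242]
t=18: [294, 294, 294, 294, 294, 294, 294, 294, 294]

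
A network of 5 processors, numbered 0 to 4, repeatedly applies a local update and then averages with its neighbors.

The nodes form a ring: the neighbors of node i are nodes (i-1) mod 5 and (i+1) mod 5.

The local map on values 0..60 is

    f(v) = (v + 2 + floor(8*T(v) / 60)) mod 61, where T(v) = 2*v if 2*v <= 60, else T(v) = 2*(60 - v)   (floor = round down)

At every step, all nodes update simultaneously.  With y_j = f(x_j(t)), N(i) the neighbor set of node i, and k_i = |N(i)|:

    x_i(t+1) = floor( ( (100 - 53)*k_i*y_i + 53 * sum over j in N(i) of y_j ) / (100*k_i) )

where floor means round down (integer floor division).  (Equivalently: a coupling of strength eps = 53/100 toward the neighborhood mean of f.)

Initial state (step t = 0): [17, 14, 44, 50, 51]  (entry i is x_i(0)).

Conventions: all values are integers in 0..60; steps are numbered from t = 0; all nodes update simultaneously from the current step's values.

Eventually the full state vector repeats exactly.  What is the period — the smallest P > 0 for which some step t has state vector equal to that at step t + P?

Answer: 14
Key observation: The state at step 6, [59, 59, 59, 59, 59], reappears at step 20 — and no state repeats earlier — so the cycle the system enters has period 14.

Derivation:
t=0: [17, 14, 44, 50, 51]
t=1: [30, 28, 42, 53, 46]
t=2: [42, 40, 47, 52, 49]
t=3: [49, 48, 51, 54, 52]
t=4: [53, 53, 55, 56, 55]
t=5: [56, 56, 57, 58, 57]
t=6: [59, 59, 59, 59, 59]
t=7: [0, 0, 0, 0, 0]
t=8: [2, 2, 2, 2, 2]
t=9: [4, 4, 4, 4, 4]
t=10: [7, 7, 7, 7, 7]
t=11: [10, 10, 10, 10, 10]
t=12: [14, 14, 14, 14, 14]
t=13: [19, 19, 19, 19, 19]
t=14: [26, 26, 26, 26, 26]
t=15: [34, 34, 34, 34, 34]
t=16: [42, 42, 42, 42, 42]
t=17: [48, 48, 48, 48, 48]
t=18: [53, 53, 53, 53, 53]
t=19: [56, 56, 56, 56, 56]
t=20: [59, 59, 59, 59, 59]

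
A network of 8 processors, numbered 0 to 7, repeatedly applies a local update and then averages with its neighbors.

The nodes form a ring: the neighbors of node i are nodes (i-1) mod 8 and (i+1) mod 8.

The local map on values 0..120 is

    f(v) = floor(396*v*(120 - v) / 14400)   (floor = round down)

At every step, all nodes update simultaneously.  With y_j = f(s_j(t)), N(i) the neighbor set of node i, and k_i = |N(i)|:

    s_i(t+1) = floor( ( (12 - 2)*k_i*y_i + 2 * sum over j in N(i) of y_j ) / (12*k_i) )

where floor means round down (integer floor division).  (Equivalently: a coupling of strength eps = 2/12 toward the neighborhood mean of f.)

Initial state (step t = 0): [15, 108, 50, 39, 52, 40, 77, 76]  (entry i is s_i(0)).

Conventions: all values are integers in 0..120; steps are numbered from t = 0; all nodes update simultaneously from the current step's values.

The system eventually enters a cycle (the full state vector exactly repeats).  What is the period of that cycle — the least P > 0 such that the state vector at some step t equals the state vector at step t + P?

Answer: 2
Key observation: The state at step 15, [72, 76, 96, 98, 98, 98, 97, 94], reappears at step 17 — and no state repeats earlier — so the cycle the system enters has period 2.

Derivation:
t=0: [15, 108, 50, 39, 52, 40, 77, 76]
t=1: [46, 40, 90, 87, 95, 89, 90, 87]
t=2: [91, 87, 75, 76, 66, 74, 74, 78]
t=3: [74, 78, 90, 91, 97, 93, 92, 88]
t=4: [91, 88, 75, 71, 62, 68, 70, 77]
t=5: [74, 77, 91, 95, 97, 97, 95, 89]
t=6: [91, 89, 73, 65, 61, 61, 65, 75]
t=7: [73, 76, 92, 97, 98, 98, 97, 90]
t=8: [92, 89, 71, 61, 59, 59, 61, 74]
t=9: [72, 76, 93, 97, 98, 98, 97, 91]
t=10: [92, 89, 70, 61, 59, 59, 61, 73]
t=11: [72, 76, 94, 97, 98, 98, 97, 92]
t=12: [92, 89, 68, 61, 59, 59, 61, 71]
t=13: [72, 76, 95, 97, 98, 98, 97, 93]
t=14: [92, 89, 66, 61, 59, 59, 61, 70]
t=15: [72, 76, 96, 98, 98, 98, 97, 94]
t=16: [92, 89, 65, 59, 59, 59, 61, 68]
t=17: [72, 76, 96, 98, 98, 98, 97, 94]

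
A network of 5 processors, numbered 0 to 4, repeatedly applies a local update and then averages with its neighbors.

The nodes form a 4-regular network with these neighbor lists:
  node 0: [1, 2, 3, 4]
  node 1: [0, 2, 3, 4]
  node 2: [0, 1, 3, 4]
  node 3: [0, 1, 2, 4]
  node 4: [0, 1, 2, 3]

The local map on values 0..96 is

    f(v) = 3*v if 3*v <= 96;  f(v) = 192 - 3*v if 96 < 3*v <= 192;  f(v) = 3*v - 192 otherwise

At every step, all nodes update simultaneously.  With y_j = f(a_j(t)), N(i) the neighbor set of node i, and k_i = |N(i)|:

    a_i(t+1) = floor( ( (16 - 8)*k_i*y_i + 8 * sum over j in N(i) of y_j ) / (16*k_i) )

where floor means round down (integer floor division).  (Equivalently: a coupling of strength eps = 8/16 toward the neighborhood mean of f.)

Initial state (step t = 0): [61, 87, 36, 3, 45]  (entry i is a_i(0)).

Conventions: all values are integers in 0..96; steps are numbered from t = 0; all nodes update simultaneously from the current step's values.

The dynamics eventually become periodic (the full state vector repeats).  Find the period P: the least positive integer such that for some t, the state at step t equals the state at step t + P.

Answer: 2
Key observation: The state at step 42, [25, 24, 23, 25, 24], reappears at step 44 — and no state repeats earlier — so the cycle the system enters has period 2.

Derivation:
t=0: [61, 87, 36, 3, 45]
t=1: [31, 54, 60, 31, 49]
t=2: [69, 45, 38, 69, 51]
t=3: [31, 46, 54, 31, 40]
t=4: [77, 63, 54, 77, 69]
t=5: [30, 16, 27, 30, 21]
t=6: [80, 64, 76, 80, 70]
t=7: [36, 18, 32, 36, 25]
t=8: [80, 69, 85, 80, 77]
t=9: [44, 32, 50, 44, 41]
t=10: [63, 76, 56, 63, 66]
t=11: [10, 22, 18, 10, 11]
t=12: [37, 51, 46, 37, 39]
t=13: [71, 55, 61, 71, 69]
t=14: [19, 21, 15, 19, 17]
t=15: [55, 57, 51, 55, 53]
t=16: [28, 26, 33, 28, 30]
t=17: [85, 82, 88, 85, 87]
t=18: [63, 60, 67, 63, 66]
t=19: [5, 8, 7, 5, 6]
t=20: [17, 20, 19, 17, 18]
t=21: [53, 56, 55, 53, 54]
t=22: [30, 27, 28, 30, 29]
t=23: [87, 84, 85, 87, 86]
t=24: [66, 63, 64, 66, 65]
t=25: [4, 3, 2, 4, 3]
t=26: [10, 9, 8, 10, 9]
t=27: [28, 27, 26, 28, 27]
t=28: [82, 81, 80, 82, 81]
t=29: [52, 51, 50, 52, 51]
t=30: [37, 38, 39, 37, 38]
t=31: [79, 78, 77, 79, 78]
t=32: [43, 42, 41, 43, 42]
t=33: [64, 65, 66, 64, 65]
t=34: [1, 2, 3, 1, 2]
t=35: [4, 5, 6, 4, 5]
t=36: [13, 14, 15, 13, 14]
t=37: [40, 41, 42, 40, 41]
t=38: [70, 69, 68, 70, 69]
t=39: [16, 15, 14, 16, 15]
t=40: [46, 45, 44, 46, 45]
t=41: [55, 56, 57, 55, 56]
t=42: [25, 24, 23, 25, 24]
t=43: [73, 72, 71, 73, 72]
t=44: [25, 24, 23, 25, 24]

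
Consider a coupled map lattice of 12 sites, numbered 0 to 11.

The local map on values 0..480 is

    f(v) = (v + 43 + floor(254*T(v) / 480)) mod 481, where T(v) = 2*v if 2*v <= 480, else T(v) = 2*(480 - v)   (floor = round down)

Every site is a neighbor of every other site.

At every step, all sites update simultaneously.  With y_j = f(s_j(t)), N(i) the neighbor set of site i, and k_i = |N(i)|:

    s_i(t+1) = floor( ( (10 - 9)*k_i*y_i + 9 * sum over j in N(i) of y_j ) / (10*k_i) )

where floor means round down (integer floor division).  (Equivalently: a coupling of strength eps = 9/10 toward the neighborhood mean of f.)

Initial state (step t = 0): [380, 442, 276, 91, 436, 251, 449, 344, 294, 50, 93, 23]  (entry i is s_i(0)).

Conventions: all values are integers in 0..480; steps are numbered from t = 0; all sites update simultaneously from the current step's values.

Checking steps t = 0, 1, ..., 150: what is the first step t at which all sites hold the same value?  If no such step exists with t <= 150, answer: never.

Answer: 2
Key observation: Synchronization is absorbing here: once all sites are equal they stay equal, and step 2 is the first all-equal step.

Derivation:
t=0: [380, 442, 276, 91, 436, 251, 449, 344, 294, 50, 93, 23]  (not all equal)
t=1: [89, 89, 89, 93, 89, 89, 89, 89, 89, 91, 93, 90]  (not all equal)
t=2: [227, 227, 227, 227, 227, 227, 227, 227, 227, 227, 227, 227]  (all equal)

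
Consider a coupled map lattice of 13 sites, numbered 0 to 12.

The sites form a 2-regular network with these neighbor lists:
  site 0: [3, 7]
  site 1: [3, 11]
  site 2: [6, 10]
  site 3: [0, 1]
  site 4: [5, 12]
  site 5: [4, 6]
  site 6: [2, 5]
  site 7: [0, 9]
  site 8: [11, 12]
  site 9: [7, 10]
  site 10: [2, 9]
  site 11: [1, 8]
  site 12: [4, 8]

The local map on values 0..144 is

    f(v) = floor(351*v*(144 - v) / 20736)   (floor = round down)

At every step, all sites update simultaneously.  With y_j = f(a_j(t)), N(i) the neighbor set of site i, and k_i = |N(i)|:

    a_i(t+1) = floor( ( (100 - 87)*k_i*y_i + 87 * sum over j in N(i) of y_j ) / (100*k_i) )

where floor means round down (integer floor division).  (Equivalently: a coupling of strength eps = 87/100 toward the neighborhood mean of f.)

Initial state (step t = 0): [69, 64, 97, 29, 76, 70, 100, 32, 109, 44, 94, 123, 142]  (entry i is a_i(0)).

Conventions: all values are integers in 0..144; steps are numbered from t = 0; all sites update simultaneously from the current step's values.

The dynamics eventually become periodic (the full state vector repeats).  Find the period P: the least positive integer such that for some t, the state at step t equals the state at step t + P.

Simulating step by step:
t=0: [69, 64, 97, 29, 76, 70, 100, 32, 109, 44, 94, 123, 142]
t=1: [61, 54, 76, 82, 50, 81, 80, 77, 28, 70, 75, 70, 66]
t=2: [86, 85, 86, 83, 85, 82, 86, 86, 82, 87, 87, 70, 69]
t=3: [84, 85, 83, 84, 86, 84, 84, 83, 86, 83, 83, 85, 85]
t=4: [85, 84, 85, 84, 84, 84, 85, 85, 84, 85, 85, 84, 84]
t=5: [84, 85, 84, 84, 85, 84, 84, 84, 85, 84, 84, 85, 85]
t=6: [85, 84, 85, 84, 84, 84, 85, 85, 84, 85, 85, 84, 84]

Answer: 2
Key observation: The state at step 4, [85, 84, 85, 84, 84, 84, 85, 85, 84, 85, 85, 84, 84], reappears at step 6 — and no state repeats earlier — so the cycle the system enters has period 2.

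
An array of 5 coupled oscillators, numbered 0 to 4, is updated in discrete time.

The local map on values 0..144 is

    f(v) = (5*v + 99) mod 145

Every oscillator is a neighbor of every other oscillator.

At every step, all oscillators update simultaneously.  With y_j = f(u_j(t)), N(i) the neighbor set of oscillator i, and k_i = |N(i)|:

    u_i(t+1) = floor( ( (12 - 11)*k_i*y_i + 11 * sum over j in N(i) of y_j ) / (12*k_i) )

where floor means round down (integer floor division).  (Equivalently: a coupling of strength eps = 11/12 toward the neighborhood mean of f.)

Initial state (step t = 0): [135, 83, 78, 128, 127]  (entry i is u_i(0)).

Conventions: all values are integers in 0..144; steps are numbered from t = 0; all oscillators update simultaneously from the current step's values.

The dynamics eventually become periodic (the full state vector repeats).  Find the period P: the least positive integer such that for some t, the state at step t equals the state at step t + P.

Answer: 14
Key observation: The state at step 55, [21, 21, 21, 22, 22], reappears at step 69 — and no state repeats earlier — so the cycle the system enters has period 14.

Derivation:
t=0: [135, 83, 78, 128, 127]
t=1: [39, 35, 39, 44, 45]
t=2: [45, 27, 45, 41, 40]
t=3: [36, 28, 36, 39, 39]
t=4: [65, 71, 65, 84, 84]
t=5: [84, 101, 84, 92, 92]
t=6: [88, 97, 88, 82, 82]
t=7: [67, 81, 67, 71, 71]
t=8: [69, 80, 69, 87, 87]
t=9: [62, 54, 62, 49, 49]
t=10: [80, 85, 80, 89, 89]
t=11: [90, 86, 90, 83, 83]
t=12: [93, 96, 93, 98, 98]
t=13: [77, 75, 77, 94, 94]
t=14: [85, 87, 85, 73, 73]
t=15: [63, 62, 63, 72, 72]
t=16: [77, 77, 77, 91, 91]
t=17: [81, 81, 81, 70, 70]
t=18: [43, 43, 43, 51, 51]
t=19: [42, 42, 42, 36, 36]
t=20: [71, 71, 71, 54, 54]
t=21: [46, 46, 46, 37, 37]
t=22: [84, 84, 84, 70, 70]
t=23: [51, 51, 51, 62, 62]
t=24: [89, 89, 89, 81, 81]
t=25: [90, 90, 90, 96, 96]
t=26: [127, 127, 127, 123, 123]
t=27: [66, 66, 66, 48, 48]
t=28: [97, 97, 97, 110, 110]
t=29: [33, 33, 33, 24, 24]
t=30: [98, 98, 98, 104, 104]
t=31: [22, 22, 22, 18, 18]
t=32: [54, 54, 54, 57, 57]
t=33: [85, 85, 85, 83, 83]
t=34: [84, 84, 84, 85, 85]
t=35: [86, 86, 86, 85, 85]
t=36: [91, 91, 91, 92, 92]
t=37: [121, 121, 121, 120, 120]
t=38: [121, 121, 121, 122, 122]
t=39: [126, 126, 126, 125, 125]
t=40: [68, 68, 68, 47, 47]
t=41: [22, 22, 22, 16, 16]
t=42: [50, 50, 50, 54, 54]
t=43: [68, 68, 68, 65, 65]
t=44: [63, 63, 63, 44, 44]
t=45: [80, 80, 80, 94, 94]
t=46: [96, 96, 96, 85, 85]
t=47: [118, 118, 118, 126, 126]
t=48: [60, 60, 60, 76, 76]
t=49: [79, 79, 79, 88, 88]
t=50: [79, 79, 79, 73, 73]
t=51: [45, 45, 45, 49, 49]
t=52: [43, 43, 43, 40, 40]
t=53: [17, 17, 17, 19, 19]
t=54: [43, 43, 43, 42, 42]
t=55: [21, 21, 21, 22, 22]
t=56: [61, 61, 61, 60, 60]
t=57: [111, 111, 111, 112, 112]
t=58: [76, 76, 76, 75, 75]
t=59: [41, 41, 41, 42, 42]
t=60: [16, 16, 16, 15, 15]
t=61: [31, 31, 31, 32, 32]
t=62: [111, 111, 111, 110, 110]
t=63: [71, 71, 71, 72, 72]
t=64: [21, 21, 21, 20, 20]
t=65: [56, 56, 56, 57, 57]
t=66: [91, 91, 91, 90, 90]
t=67: [116, 116, 116, 117, 117]
t=68: [101, 101, 101, 100, 100]
t=69: [21, 21, 21, 22, 22]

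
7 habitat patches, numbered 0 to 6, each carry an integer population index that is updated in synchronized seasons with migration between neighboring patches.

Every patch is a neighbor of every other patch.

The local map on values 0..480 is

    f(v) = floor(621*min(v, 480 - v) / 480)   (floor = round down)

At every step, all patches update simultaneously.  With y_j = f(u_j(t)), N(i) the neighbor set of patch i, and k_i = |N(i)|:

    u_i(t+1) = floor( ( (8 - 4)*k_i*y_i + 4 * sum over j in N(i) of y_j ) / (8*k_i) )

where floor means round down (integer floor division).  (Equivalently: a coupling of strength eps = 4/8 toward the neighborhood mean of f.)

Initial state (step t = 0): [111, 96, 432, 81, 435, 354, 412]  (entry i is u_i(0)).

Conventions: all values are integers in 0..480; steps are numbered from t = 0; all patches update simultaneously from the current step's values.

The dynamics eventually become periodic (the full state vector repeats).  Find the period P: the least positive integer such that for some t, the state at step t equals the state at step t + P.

Simulating step by step:
t=0: [111, 96, 432, 81, 435, 354, 412]
t=1: [121, 113, 87, 105, 85, 129, 98]
t=2: [144, 140, 125, 135, 124, 148, 131]
t=3: [179, 177, 168, 174, 168, 181, 172]
t=4: [227, 226, 221, 224, 221, 228, 223]
t=5: [290, 290, 287, 289, 287, 291, 288]
t=6: [246, 246, 247, 246, 247, 245, 247]
t=7: [301, 301, 301, 301, 301, 302, 301]
t=8: [230, 230, 230, 230, 230, 230, 230]
t=9: [297, 297, 297, 297, 297, 297, 297]
t=10: [236, 236, 236, 236, 236, 236, 236]
t=11: [305, 305, 305, 305, 305, 305, 305]
t=12: [226, 226, 226, 226, 226, 226, 226]
t=13: [292, 292, 292, 292, 292, 292, 292]
t=14: [243, 243, 243, 243, 243, 243, 243]
t=15: [306, 306, 306, 306, 306, 306, 306]
t=16: [225, 225, 225, 225, 225, 225, 225]
t=17: [291, 291, 291, 291, 291, 291, 291]
t=18: [244, 244, 244, 244, 244, 244, 244]
t=19: [305, 305, 305, 305, 305, 305, 305]

Answer: 8
Key observation: The state at step 11, [305, 305, 305, 305, 305, 305, 305], reappears at step 19 — and no state repeats earlier — so the cycle the system enters has period 8.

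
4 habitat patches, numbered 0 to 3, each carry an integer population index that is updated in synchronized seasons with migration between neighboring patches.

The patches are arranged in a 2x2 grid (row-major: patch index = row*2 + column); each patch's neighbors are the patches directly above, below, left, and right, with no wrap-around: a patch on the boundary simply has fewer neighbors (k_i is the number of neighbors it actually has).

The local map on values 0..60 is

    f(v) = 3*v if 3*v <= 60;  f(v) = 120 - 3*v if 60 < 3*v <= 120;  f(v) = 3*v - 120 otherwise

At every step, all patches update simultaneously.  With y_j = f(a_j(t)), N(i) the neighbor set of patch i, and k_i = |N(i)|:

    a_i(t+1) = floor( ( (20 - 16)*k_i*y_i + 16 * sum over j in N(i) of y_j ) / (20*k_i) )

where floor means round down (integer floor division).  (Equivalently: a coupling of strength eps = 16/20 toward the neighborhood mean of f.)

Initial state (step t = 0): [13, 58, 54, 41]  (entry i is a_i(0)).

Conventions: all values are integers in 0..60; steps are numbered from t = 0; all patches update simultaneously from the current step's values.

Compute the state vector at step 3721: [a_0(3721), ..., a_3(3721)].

Answer: [30, 30, 30, 30]
Key observation: The state at step 17, [30, 30, 30, 30], reappears at step 18: the system is in a cycle of period 1 from step 17 on.  Therefore the state at step 3721 equals the state at step 17 + ((3721 - 17) mod 1) = 17, which is [30, 30, 30, 30].

Derivation:
t=0: [13, 58, 54, 41]
t=1: [46, 27, 25, 39]
t=2: [37, 16, 17, 34]
t=3: [41, 20, 21, 43]
t=4: [47, 16, 16, 48]
t=5: [42, 27, 27, 43]
t=6: [32, 13, 13, 33]
t=7: [36, 25, 25, 35]
t=8: [38, 19, 19, 39]
t=9: [46, 15, 15, 46]
t=10: [39, 23, 23, 39]
t=11: [41, 12, 12, 41]
t=12: [29, 9, 9, 29]
t=13: [28, 31, 31, 28]
t=14: [28, 34, 34, 28]
t=15: [21, 32, 32, 21]
t=16: [30, 50, 50, 30]
t=17: [30, 30, 30, 30]
t=18: [30, 30, 30, 30]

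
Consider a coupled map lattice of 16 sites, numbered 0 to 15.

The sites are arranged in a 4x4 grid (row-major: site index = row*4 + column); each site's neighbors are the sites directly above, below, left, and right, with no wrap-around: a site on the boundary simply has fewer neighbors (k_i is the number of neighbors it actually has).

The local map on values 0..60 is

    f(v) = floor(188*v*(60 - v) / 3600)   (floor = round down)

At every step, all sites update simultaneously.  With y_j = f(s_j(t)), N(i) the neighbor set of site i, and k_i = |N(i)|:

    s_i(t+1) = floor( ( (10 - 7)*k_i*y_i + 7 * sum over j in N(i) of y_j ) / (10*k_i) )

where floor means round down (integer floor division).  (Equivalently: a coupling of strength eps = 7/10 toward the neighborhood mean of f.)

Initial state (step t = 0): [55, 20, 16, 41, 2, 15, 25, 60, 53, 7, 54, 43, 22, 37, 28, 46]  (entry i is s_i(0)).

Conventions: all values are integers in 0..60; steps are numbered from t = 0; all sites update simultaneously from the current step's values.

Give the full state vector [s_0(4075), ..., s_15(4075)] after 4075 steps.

Simulating step by step:
t=0: [55, 20, 16, 41, 2, 15, 25, 60, 53, 7, 54, 43, 22, 37, 28, 46]
t=1: [20, 32, 40, 24, 17, 29, 28, 28, 21, 25, 30, 22, 34, 38, 35, 39]
t=2: [41, 43, 44, 43, 41, 44, 45, 45, 42, 44, 45, 44, 43, 44, 44, 43]
t=3: [39, 37, 36, 36, 38, 36, 35, 35, 38, 36, 35, 36, 37, 36, 36, 36]
t=4: [43, 44, 44, 45, 43, 44, 45, 45, 43, 44, 45, 45, 44, 44, 45, 45]
t=5: [37, 36, 35, 35, 37, 36, 35, 35, 37, 36, 35, 35, 36, 35, 35, 35]
t=6: [44, 44, 45, 45, 44, 44, 45, 45, 44, 44, 45, 45, 44, 45, 45, 45]
t=7: [36, 35, 35, 35, 36, 35, 35, 35, 36, 35, 35, 35, 35, 35, 35, 35]
t=8: [45, 45, 45, 45, 45, 45, 45, 45, 45, 45, 45, 45, 45, 45, 45, 45]
t=9: [35, 35, 35, 35, 35, 35, 35, 35, 35, 35, 35, 35, 35, 35, 35, 35]
t=10: [45, 45, 45, 45, 45, 45, 45, 45, 45, 45, 45, 45, 45, 45, 45, 45]

Answer: [35, 35, 35, 35, 35, 35, 35, 35, 35, 35, 35, 35, 35, 35, 35, 35]
Key observation: The state at step 8, [45, 45, 45, 45, 45, 45, 45, 45, 45, 45, 45, 45, 45, 45, 45, 45], reappears at step 10: the system is in a cycle of period 2 from step 8 on.  Therefore the state at step 4075 equals the state at step 8 + ((4075 - 8) mod 2) = 9, which is [35, 35, 35, 35, 35, 35, 35, 35, 35, 35, 35, 35, 35, 35, 35, 35].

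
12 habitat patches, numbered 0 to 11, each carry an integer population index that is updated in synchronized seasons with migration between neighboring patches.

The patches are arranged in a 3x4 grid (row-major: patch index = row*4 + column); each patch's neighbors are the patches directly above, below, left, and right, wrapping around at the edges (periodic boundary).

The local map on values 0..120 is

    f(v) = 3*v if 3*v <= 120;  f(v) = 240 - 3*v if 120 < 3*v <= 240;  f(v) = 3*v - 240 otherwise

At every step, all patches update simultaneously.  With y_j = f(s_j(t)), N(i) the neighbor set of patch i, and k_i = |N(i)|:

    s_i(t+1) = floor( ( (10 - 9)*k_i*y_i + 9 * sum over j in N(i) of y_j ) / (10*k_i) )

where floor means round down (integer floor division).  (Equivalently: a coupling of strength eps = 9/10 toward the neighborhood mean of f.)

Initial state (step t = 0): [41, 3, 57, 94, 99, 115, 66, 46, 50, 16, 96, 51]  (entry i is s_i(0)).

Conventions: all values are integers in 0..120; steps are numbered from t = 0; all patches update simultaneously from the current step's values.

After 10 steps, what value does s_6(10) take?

Answer: s_6(10) = 23

Derivation:
t=0: [41, 3, 57, 94, 99, 115, 66, 46, 50, 16, 96, 51]
t=1: [56, 77, 38, 88, 98, 45, 77, 61, 78, 61, 60, 72]
t=2: [28, 79, 34, 62, 59, 39, 76, 30, 47, 46, 51, 35]
t=3: [57, 91, 45, 91, 94, 52, 90, 61, 89, 79, 80, 84]
t=4: [37, 62, 32, 57, 57, 32, 58, 32, 31, 32, 33, 27]
t=5: [75, 95, 74, 93, 96, 73, 93, 73, 89, 86, 86, 88]
t=6: [37, 20, 33, 21, 23, 35, 21, 35, 26, 26, 24, 26]
t=7: [71, 94, 67, 94, 96, 71, 92, 71, 83, 78, 78, 79]
t=8: [34, 26, 32, 25, 25, 32, 25, 31, 19, 19, 19, 19]
t=9: [74, 86, 73, 85, 85, 73, 84, 72, 71, 70, 69, 69]
t=10: [18, 22, 19, 23, 21, 18, 23, 19, 24, 25, 24, 25]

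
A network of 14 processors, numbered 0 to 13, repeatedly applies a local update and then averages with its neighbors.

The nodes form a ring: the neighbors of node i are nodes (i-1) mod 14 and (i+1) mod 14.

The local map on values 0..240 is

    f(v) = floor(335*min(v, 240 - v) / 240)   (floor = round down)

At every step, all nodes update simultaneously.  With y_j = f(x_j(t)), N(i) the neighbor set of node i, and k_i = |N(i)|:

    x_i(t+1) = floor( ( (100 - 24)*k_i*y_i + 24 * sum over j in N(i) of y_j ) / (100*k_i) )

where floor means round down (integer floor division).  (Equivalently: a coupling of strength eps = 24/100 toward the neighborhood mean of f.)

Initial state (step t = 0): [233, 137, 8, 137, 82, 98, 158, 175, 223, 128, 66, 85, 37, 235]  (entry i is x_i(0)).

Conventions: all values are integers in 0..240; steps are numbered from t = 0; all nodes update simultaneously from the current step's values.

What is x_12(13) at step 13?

Answer: x_12(13) = 110

Derivation:
t=0: [233, 137, 8, 137, 82, 98, 158, 175, 223, 128, 66, 85, 37, 235]
t=1: [24, 111, 42, 123, 120, 130, 113, 84, 47, 132, 102, 106, 53, 11]
t=2: [45, 127, 82, 150, 164, 155, 151, 115, 81, 138, 143, 137, 74, 24]
t=3: [69, 140, 120, 121, 109, 117, 127, 150, 122, 137, 136, 137, 99, 44]
t=4: [96, 137, 163, 164, 155, 160, 153, 133, 156, 145, 144, 142, 129, 74]
t=5: [131, 137, 111, 107, 115, 113, 123, 141, 122, 130, 134, 137, 145, 112]
t=6: [151, 145, 152, 150, 158, 158, 159, 144, 159, 153, 147, 142, 136, 152]
t=7: [124, 129, 123, 123, 115, 113, 115, 128, 116, 121, 128, 136, 141, 125]
t=8: [160, 155, 161, 162, 160, 157, 159, 157, 161, 164, 155, 145, 141, 157]
t=9: [112, 116, 110, 108, 111, 114, 113, 114, 110, 107, 118, 131, 134, 117]
t=10: [157, 159, 153, 150, 154, 158, 157, 158, 153, 151, 160, 152, 149, 160]
t=11: [114, 114, 120, 123, 119, 114, 114, 114, 120, 122, 113, 121, 124, 113]
t=12: [158, 159, 165, 163, 164, 159, 159, 159, 165, 163, 158, 164, 161, 157]
t=13: [114, 112, 105, 106, 106, 112, 113, 111, 105, 107, 112, 107, 110, 114]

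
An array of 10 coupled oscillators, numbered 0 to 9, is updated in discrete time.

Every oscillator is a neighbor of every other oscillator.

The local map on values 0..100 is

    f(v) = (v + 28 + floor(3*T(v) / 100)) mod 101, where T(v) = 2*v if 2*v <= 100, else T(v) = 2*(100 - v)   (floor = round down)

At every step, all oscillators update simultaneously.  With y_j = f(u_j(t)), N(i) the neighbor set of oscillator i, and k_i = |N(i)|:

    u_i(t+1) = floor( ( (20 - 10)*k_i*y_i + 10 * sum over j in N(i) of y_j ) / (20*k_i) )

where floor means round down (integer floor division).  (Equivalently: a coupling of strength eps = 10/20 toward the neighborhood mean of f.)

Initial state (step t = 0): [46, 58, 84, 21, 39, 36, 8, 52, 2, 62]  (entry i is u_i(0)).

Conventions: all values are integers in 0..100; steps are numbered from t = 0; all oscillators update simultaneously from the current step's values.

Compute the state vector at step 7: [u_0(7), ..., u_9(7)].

Answer: [39, 40, 41, 39, 39, 39, 39, 39, 39, 40]

Derivation:
t=0: [46, 58, 84, 21, 39, 36, 8, 52, 2, 62]
t=1: [67, 72, 38, 55, 64, 62, 49, 69, 46, 74]
t=2: [81, 38, 68, 76, 80, 79, 73, 81, 72, 39]
t=3: [19, 45, 58, 16, 18, 18, 15, 19, 15, 45]
t=4: [52, 64, 70, 50, 51, 51, 50, 52, 50, 64]
t=5: [84, 89, 91, 83, 83, 83, 83, 84, 83, 89]
t=6: [11, 14, 15, 11, 11, 11, 11, 11, 11, 14]
t=7: [39, 40, 41, 39, 39, 39, 39, 39, 39, 40]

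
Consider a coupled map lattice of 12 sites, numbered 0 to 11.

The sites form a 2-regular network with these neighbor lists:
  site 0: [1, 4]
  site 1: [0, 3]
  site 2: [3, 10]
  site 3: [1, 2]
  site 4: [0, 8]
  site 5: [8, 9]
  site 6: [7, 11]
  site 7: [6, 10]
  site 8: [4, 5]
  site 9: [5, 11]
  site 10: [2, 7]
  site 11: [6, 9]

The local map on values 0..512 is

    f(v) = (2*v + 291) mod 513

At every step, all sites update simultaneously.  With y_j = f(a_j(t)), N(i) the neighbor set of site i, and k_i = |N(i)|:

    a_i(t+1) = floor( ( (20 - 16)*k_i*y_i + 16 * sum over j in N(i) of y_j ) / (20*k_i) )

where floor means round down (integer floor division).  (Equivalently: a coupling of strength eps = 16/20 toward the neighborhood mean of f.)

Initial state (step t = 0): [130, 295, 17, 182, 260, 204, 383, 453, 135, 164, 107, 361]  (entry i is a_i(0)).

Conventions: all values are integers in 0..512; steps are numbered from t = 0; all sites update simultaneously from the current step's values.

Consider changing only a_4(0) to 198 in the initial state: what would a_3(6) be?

Simulating step by step:
t=0: [130, 295, 17, 182, 198, 204, 383, 453, 135, 164, 107, 361]
t=1: [224, 145, 323, 305, 69, 98, 274, 248, 153, 295, 299, 154]
t=2: [244, 259, 390, 274, 209, 278, 209, 335, 383, 302, 354, 294]
t=3: [250, 296, 333, 201, 158, 232, 364, 362, 218, 356, 294, 304]
t=4: [241, 257, 307, 361, 215, 330, 456, 449, 177, 349, 451, 475]
t=5: [252, 362, 345, 373, 198, 330, 186, 170, 284, 356, 255, 304]
t=6: [326, 217, 213, 390, 286, 422, 231, 198, 314, 427, 292, 333]

Answer: a_3(6) = 390
Key observation: This trace re-runs the system from the modified initial state.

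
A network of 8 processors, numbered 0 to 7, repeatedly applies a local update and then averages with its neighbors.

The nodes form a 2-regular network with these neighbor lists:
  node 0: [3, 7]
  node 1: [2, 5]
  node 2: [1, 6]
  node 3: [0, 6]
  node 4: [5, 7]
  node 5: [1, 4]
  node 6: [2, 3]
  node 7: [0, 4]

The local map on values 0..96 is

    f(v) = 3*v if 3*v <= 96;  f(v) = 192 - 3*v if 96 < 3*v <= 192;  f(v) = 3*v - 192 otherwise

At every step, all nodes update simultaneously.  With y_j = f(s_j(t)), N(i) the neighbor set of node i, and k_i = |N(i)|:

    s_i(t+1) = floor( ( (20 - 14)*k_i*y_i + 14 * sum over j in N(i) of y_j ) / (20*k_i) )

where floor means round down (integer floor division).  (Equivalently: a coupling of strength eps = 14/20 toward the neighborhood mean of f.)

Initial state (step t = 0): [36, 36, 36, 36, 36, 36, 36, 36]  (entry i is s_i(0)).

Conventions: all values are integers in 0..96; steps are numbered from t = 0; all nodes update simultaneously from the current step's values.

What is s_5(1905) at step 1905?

Answer: s_5(1905) = 84
Key observation: The state at step 0, [36, 36, 36, 36, 36, 36, 36, 36], reappears at step 4: the system is in a cycle of period 4 from step 0 on.  Therefore the state at step 1905 equals the state at step 0 + ((1905 - 0) mod 4) = 1, which is [84, 84, 84, 84, 84, 84, 84, 84].

Derivation:
t=0: [36, 36, 36, 36, 36, 36, 36, 36]
t=1: [84, 84, 84, 84, 84, 84, 84, 84]
t=2: [60, 60, 60, 60, 60, 60, 60, 60]
t=3: [12, 12, 12, 12, 12, 12, 12, 12]
t=4: [36, 36, 36, 36, 36, 36, 36, 36]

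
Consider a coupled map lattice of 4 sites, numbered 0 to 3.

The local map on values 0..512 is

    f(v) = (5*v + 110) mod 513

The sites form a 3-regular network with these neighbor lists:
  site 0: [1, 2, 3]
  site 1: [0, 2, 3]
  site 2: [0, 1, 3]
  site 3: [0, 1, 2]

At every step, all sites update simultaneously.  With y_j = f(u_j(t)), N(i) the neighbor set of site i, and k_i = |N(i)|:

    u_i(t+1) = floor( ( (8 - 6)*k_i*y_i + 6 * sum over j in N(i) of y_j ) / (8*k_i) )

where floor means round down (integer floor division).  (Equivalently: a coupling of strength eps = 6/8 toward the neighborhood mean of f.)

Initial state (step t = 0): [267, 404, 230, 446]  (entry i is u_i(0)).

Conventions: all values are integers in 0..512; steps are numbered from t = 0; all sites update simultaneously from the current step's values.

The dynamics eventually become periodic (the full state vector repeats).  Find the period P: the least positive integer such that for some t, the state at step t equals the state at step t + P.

Answer: 18
Key observation: The state at step 1, [254, 254, 254, 254], reappears at step 19 — and no state repeats earlier — so the cycle the system enters has period 18.

Derivation:
t=0: [267, 404, 230, 446]
t=1: [254, 254, 254, 254]
t=2: [354, 354, 354, 354]
t=3: [341, 341, 341, 341]
t=4: [276, 276, 276, 276]
t=5: [464, 464, 464, 464]
t=6: [378, 378, 378, 378]
t=7: [461, 461, 461, 461]
t=8: [363, 363, 363, 363]
t=9: [386, 386, 386, 386]
t=10: [501, 501, 501, 501]
t=11: [50, 50, 50, 50]
t=12: [360, 360, 360, 360]
t=13: [371, 371, 371, 371]
t=14: [426, 426, 426, 426]
t=15: [188, 188, 188, 188]
t=16: [24, 24, 24, 24]
t=17: [230, 230, 230, 230]
t=18: [234, 234, 234, 234]
t=19: [254, 254, 254, 254]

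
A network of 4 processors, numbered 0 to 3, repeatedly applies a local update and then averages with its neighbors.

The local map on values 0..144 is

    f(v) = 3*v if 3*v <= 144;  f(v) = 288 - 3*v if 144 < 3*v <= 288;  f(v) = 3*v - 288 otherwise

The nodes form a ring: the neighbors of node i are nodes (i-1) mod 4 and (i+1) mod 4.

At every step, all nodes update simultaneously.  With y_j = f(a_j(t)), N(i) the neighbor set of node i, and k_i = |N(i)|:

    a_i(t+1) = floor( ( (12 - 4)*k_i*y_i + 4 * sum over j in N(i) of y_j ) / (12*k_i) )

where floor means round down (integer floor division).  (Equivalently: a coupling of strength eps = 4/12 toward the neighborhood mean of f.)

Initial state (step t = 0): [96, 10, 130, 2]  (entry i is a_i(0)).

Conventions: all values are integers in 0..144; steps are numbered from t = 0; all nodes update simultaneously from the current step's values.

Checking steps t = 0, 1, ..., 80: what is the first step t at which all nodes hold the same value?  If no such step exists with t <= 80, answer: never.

Simulating step by step:
t=0: [96, 10, 130, 2]  (not all equal)
t=1: [6, 37, 74, 21]  (not all equal)
t=2: [41, 88, 73, 56]  (not all equal)
t=3: [106, 48, 70, 112]  (not all equal)
t=4: [52, 114, 84, 50]  (not all equal)
t=5: [120, 64, 56, 120]  (not all equal)
t=6: [76, 96, 108, 80]  (not all equal)
t=7: [48, 16, 32, 48]  (not all equal)
t=8: [128, 72, 96, 136]  (not all equal)
t=9: [96, 64, 32, 96]  (not all equal)
t=10: [16, 80, 80, 16]  (not all equal)
t=11: [48, 48, 48, 48]  (all equal)

Answer: 11
Key observation: Synchronization is absorbing here: once all nodes are equal they stay equal, and step 11 is the first all-equal step.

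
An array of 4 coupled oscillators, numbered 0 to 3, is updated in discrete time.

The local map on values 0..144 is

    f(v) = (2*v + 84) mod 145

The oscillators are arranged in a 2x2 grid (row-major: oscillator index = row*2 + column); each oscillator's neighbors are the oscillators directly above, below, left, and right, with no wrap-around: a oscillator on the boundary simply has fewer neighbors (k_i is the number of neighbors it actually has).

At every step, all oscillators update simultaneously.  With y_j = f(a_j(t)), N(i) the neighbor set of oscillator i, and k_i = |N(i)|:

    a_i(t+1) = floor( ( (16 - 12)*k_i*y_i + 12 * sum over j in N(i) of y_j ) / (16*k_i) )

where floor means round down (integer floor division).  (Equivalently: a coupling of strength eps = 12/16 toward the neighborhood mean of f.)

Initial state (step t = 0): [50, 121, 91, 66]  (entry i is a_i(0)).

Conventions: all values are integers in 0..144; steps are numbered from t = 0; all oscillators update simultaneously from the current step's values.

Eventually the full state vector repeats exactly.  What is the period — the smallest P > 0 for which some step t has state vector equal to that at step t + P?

Answer: 18
Key observation: The state at step 7, [51, 111, 111, 51], reappears at step 25 — and no state repeats earlier — so the cycle the system enters has period 18.

Derivation:
t=0: [50, 121, 91, 66]
t=1: [68, 50, 71, 76]
t=2: [63, 72, 82, 67]
t=3: [86, 72, 77, 88]
t=4: [93, 105, 108, 94]
t=5: [36, 95, 97, 37]
t=6: [101, 41, 42, 101]
t=7: [51, 111, 111, 51]
t=8: [22, 34, 34, 22]
t=9: [37, 97, 97, 37]
t=10: [103, 43, 43, 103]
t=11: [18, 6, 6, 18]
t=12: [102, 114, 114, 102]
t=13: [52, 112, 112, 52]
t=14: [24, 36, 36, 24]
t=15: [41, 101, 101, 41]
t=16: [111, 51, 51, 111]
t=17: [34, 22, 22, 34]
t=18: [97, 37, 37, 97]
t=19: [43, 103, 103, 43]
t=20: [6, 18, 18, 6]
t=21: [114, 102, 102, 114]
t=22: [112, 52, 52, 112]
t=23: [36, 24, 24, 36]
t=24: [101, 41, 41, 101]
t=25: [51, 111, 111, 51]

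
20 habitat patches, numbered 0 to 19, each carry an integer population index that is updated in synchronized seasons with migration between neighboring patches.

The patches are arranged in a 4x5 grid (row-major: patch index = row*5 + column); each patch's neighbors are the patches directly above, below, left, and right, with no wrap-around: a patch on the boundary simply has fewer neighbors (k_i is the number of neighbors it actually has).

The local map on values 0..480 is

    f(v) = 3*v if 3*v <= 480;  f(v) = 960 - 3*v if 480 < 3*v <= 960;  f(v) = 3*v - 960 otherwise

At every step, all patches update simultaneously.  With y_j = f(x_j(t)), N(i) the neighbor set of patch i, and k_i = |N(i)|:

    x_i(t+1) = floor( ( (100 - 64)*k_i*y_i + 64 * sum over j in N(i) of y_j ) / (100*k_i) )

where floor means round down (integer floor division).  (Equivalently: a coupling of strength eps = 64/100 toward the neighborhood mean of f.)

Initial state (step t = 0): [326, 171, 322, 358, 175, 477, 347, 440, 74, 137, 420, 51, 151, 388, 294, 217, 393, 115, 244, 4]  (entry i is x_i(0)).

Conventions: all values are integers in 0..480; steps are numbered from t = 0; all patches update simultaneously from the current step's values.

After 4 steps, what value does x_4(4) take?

Answer: x_4(4) = 147

Derivation:
t=0: [326, 171, 322, 358, 175, 477, 347, 440, 74, 137, 420, 51, 151, 388, 294, 217, 393, 115, 244, 4]
t=1: [300, 183, 198, 182, 324, 254, 258, 251, 254, 304, 307, 223, 333, 230, 161, 277, 251, 316, 201, 102]
t=2: [216, 278, 351, 271, 152, 132, 244, 200, 221, 163, 145, 180, 138, 268, 304, 125, 166, 132, 253, 377]
t=3: [279, 180, 168, 233, 361, 350, 290, 294, 288, 340, 410, 397, 362, 209, 187, 422, 420, 372, 226, 141]
t=4: [207, 293, 326, 237, 147, 135, 163, 150, 151, 153, 230, 208, 173, 264, 317, 292, 255, 207, 296, 370]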